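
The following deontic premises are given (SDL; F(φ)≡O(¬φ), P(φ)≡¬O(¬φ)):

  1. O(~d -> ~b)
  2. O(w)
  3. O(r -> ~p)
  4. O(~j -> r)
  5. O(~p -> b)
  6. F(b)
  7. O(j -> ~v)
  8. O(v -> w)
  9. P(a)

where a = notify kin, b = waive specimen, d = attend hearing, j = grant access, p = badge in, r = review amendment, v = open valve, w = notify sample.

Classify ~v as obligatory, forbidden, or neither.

F(b) at premise 6 means O(~b).
Premise 5 is O(~p -> b); contrapositively O(~b -> p). Since O(~b) holds, K gives O(p).
Premise 3 is O(r -> ~p); contrapositively O(p -> ~r). Since O(p) holds, K gives O(~r).
Premise 4 is O(~j -> r); contrapositively O(~r -> j). Since O(~r) holds, K gives O(j).
With premise 7, O(j -> ~v), the K-axiom yields O(~v).
Premises 1, 2, 8, 9 do not contribute to this derivation.
Hence ~v is obligatory.

Obligatory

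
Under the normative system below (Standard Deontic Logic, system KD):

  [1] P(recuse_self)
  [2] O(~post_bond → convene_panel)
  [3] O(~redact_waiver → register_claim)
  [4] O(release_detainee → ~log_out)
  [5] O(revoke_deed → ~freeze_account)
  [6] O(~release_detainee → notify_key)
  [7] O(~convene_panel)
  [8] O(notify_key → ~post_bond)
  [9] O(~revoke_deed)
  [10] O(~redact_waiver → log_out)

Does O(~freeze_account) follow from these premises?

No

Premise 5 is O(revoke_deed → ~freeze_account), but O(revoke_deed) is not derivable from the premises, so it does not yield O(~freeze_account).
No other premise forces O(~freeze_account). An ideal world satisfying every premise can still have ~freeze_account false, so O(~freeze_account) is not derivable.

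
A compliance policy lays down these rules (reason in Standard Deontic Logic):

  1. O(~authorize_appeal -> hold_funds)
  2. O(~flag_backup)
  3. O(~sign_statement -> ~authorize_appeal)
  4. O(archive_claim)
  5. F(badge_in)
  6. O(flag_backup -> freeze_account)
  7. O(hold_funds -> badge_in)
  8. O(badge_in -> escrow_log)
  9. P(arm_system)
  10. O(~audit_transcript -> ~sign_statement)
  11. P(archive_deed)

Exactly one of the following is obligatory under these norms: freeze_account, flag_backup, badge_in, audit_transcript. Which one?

audit_transcript

F(badge_in) at premise 5 means O(~badge_in).
The contrapositive of premise 7 (O(hold_funds -> badge_in)) is O(~badge_in -> ~hold_funds), and O(~badge_in) is already established, so O(~hold_funds).
Premise 1 is O(~authorize_appeal -> hold_funds); contrapositively O(~hold_funds -> authorize_appeal). Since O(~hold_funds) holds, K gives O(authorize_appeal).
Premise 3, O(~sign_statement -> ~authorize_appeal), contraposes to O(authorize_appeal -> sign_statement); with O(authorize_appeal) we get O(sign_statement).
Premise 10 is O(~audit_transcript -> ~sign_statement); contrapositively O(sign_statement -> audit_transcript). Since O(sign_statement) holds, K gives O(audit_transcript).
So O(audit_transcript) holds — audit_transcript is obligatory. None of the other listed options is made obligatory by any chain of premises.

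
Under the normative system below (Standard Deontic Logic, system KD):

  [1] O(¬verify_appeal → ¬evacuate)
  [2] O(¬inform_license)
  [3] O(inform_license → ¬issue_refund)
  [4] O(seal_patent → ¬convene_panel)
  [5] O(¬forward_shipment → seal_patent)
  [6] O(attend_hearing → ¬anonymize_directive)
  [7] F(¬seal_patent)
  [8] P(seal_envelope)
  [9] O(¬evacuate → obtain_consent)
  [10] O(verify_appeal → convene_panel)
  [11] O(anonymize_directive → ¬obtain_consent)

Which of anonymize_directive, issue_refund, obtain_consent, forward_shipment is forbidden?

anonymize_directive

F(¬seal_patent) at premise 7 means O(seal_patent).
Applying K to premise 4 (O(seal_patent → ¬convene_panel)) and O(seal_patent) yields O(¬convene_panel).
Premise 10, O(verify_appeal → convene_panel), contraposes to O(¬convene_panel → ¬verify_appeal); with O(¬convene_panel) we get O(¬verify_appeal).
Applying K to premise 1 (O(¬verify_appeal → ¬evacuate)) and O(¬verify_appeal) yields O(¬evacuate).
Premise 9 is O(¬evacuate → obtain_consent); since O(¬evacuate), deontic closure gives O(obtain_consent).
Premise 11, O(anonymize_directive → ¬obtain_consent), contraposes to O(obtain_consent → ¬anonymize_directive); with O(obtain_consent) we get O(¬anonymize_directive).
So O(¬anonymize_directive) holds, i.e. anonymize_directive is forbidden. None of the other listed options is forbidden under the premises.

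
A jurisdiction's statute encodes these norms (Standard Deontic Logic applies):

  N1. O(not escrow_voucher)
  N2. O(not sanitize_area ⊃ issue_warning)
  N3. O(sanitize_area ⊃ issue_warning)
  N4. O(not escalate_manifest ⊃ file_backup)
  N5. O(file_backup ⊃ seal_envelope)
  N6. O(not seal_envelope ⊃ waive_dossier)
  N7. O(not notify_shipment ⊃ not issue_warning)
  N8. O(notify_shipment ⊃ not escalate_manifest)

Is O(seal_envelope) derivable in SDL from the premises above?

Yes

Premises 3 and 2 cover both cases: O(sanitize_area ⊃ issue_warning) and O(not sanitize_area ⊃ issue_warning). Since sanitize_area ∨ not sanitize_area is a tautology, O(issue_warning) follows.
The contrapositive of premise 7 (O(not notify_shipment ⊃ not issue_warning)) is O(issue_warning ⊃ notify_shipment), and O(issue_warning) is already established, so O(notify_shipment).
From O(notify_shipment) and premise 8, O(notify_shipment ⊃ not escalate_manifest), we obtain O(not escalate_manifest).
With premise 4, O(not escalate_manifest ⊃ file_backup), the K-axiom yields O(file_backup).
Applying K to premise 5 (O(file_backup ⊃ seal_envelope)) and O(file_backup) yields O(seal_envelope).
Premises 1, 6 do not contribute to this derivation.
So O(seal_envelope) follows.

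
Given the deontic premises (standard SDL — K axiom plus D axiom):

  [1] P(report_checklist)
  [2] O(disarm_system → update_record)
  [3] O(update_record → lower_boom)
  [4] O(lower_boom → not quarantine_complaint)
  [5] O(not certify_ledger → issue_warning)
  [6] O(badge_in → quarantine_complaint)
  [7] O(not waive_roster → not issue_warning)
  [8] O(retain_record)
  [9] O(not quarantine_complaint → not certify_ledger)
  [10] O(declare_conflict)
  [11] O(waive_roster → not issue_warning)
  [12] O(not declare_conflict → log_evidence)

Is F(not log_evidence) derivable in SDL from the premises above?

Premise 12 is O(not declare_conflict → log_evidence), but O(not declare_conflict) is not derivable from the premises, so it does not yield O(log_evidence).
No other premise forces O(log_evidence). An ideal world satisfying every premise can still have not log_evidence true, so F(not log_evidence) is not derivable.

No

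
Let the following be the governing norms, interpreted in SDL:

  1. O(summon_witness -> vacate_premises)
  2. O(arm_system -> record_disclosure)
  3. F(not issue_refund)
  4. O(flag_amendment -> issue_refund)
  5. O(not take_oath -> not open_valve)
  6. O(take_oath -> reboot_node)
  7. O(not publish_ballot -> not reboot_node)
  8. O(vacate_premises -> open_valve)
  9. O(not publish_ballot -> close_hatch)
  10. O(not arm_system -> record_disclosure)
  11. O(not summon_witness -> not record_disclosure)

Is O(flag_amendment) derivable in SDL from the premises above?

No

Premise 4 is O(flag_amendment -> issue_refund); even if O(issue_refund) held, inferring O(flag_amendment) would be affirming the consequent — invalid.
No other premise forces O(flag_amendment). An ideal world satisfying every premise can still have flag_amendment false, so O(flag_amendment) is not derivable.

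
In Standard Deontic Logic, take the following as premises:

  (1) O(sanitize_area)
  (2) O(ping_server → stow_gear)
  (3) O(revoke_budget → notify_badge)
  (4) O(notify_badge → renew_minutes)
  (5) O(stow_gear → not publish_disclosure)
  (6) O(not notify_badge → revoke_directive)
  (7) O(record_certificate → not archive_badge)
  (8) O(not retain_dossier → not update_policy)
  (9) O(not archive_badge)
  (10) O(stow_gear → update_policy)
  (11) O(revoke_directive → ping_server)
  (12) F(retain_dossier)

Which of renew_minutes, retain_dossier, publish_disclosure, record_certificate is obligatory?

renew_minutes

Premise 12 is F(retain_dossier), i.e. O(not retain_dossier).
Premise 8 is O(not retain_dossier → not update_policy); since O(not retain_dossier), deontic closure gives O(not update_policy).
Premise 10, O(stow_gear → update_policy), contraposes to O(not update_policy → not stow_gear); with O(not update_policy) we get O(not stow_gear).
Premise 2, O(ping_server → stow_gear), contraposes to O(not stow_gear → not ping_server); with O(not stow_gear) we get O(not ping_server).
The contrapositive of premise 11 (O(revoke_directive → ping_server)) is O(not ping_server → not revoke_directive), and O(not ping_server) is already established, so O(not revoke_directive).
Premise 6 is O(not notify_badge → revoke_directive); contrapositively O(not revoke_directive → notify_badge). Since O(not revoke_directive) holds, K gives O(notify_badge).
Premise 4 is O(notify_badge → renew_minutes); since O(notify_badge), deontic closure gives O(renew_minutes).
So O(renew_minutes) holds — renew_minutes is obligatory. None of the other listed options is made obligatory by any chain of premises.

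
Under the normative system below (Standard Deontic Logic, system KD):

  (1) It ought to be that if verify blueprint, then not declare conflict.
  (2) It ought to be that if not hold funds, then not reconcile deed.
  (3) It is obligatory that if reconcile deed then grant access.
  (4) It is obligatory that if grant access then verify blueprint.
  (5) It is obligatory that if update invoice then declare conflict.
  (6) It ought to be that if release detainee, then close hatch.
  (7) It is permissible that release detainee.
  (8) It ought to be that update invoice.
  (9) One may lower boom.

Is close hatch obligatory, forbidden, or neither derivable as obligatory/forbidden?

Premise 6 is O(release_detainee → close_hatch), but O(release_detainee) is not derivable from the premises (the permission P(release_detainee) asserts only ¬O(¬release_detainee), not O(release_detainee)), so it does not yield O(close_hatch).
No premise or chain of K-axiom applications forces O(close_hatch), and none forces O(¬close_hatch). So close_hatch is neither obligatory nor forbidden under these norms.

Neither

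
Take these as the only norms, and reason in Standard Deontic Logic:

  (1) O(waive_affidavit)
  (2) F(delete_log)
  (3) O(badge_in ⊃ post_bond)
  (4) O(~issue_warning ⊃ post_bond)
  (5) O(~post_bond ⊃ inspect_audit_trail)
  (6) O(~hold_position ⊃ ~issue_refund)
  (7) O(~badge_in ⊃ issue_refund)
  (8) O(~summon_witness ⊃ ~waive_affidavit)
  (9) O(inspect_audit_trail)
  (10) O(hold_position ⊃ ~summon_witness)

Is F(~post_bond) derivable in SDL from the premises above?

Yes

From premise 1 we have O(waive_affidavit).
Premise 8, O(~summon_witness ⊃ ~waive_affidavit), contraposes to O(waive_affidavit ⊃ summon_witness); with O(waive_affidavit) we get O(summon_witness).
The contrapositive of premise 10 (O(hold_position ⊃ ~summon_witness)) is O(summon_witness ⊃ ~hold_position), and O(summon_witness) is already established, so O(~hold_position).
Applying K to premise 6 (O(~hold_position ⊃ ~issue_refund)) and O(~hold_position) yields O(~issue_refund).
Premise 7, O(~badge_in ⊃ issue_refund), contraposes to O(~issue_refund ⊃ badge_in); with O(~issue_refund) we get O(badge_in).
From O(badge_in) and premise 3, O(badge_in ⊃ post_bond), we obtain O(post_bond).
Premises 2, 4, 5, 9 do not contribute to this derivation.
So O(post_bond) holds, i.e. F(~post_bond). The claim follows.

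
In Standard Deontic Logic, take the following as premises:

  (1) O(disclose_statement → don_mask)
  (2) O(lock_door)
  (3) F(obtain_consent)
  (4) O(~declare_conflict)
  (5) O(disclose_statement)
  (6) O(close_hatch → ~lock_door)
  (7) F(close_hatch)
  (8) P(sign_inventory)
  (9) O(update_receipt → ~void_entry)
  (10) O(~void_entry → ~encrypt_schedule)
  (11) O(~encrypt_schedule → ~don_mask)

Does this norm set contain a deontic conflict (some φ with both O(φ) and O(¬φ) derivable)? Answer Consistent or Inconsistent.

Premise 6 is O(close_hatch → ~lock_door), but O(close_hatch) is not derivable from the premises, so it does not yield O(~lock_door).
So O(~lock_door) is not derivable, and the apparent clash with O(lock_door) does not arise.
A world satisfying every obligation exists (e.g. close_hatch=false, declare_conflict=false, disclose_statement=true, don_mask=true, encrypt_schedule=true, lock_door=true, obtain_consent=false, sign_inventory=false, update_receipt=false, void_entry=true); no atom is both obligatory and forbidden, so the set is consistent.

Consistent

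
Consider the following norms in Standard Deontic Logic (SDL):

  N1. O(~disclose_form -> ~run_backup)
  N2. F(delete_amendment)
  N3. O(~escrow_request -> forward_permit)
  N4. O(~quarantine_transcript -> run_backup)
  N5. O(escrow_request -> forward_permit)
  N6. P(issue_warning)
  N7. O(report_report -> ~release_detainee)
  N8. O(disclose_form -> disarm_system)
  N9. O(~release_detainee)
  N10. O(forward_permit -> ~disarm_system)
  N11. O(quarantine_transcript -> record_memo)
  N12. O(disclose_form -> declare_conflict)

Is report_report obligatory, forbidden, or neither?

Neither

Premise 7 is O(report_report -> ~release_detainee); even if O(~release_detainee) held, inferring O(report_report) would be affirming the consequent — invalid.
No premise or chain of K-axiom applications forces O(report_report), and none forces O(~report_report). So report_report is neither obligatory nor forbidden under these norms.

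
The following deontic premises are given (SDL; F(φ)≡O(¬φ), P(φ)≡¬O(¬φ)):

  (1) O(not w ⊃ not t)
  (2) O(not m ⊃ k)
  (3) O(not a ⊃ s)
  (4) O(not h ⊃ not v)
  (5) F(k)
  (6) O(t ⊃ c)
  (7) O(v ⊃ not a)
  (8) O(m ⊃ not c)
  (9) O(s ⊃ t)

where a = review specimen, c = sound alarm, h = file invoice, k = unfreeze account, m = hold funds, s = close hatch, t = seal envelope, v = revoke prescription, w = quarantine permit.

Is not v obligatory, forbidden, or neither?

Premise 5 is F(k), i.e. O(not k).
Premise 2 is O(not m ⊃ k); contrapositively O(not k ⊃ m). Since O(not k) holds, K gives O(m).
From O(m) and premise 8, O(m ⊃ not c), we obtain O(not c).
The contrapositive of premise 6 (O(t ⊃ c)) is O(not c ⊃ not t), and O(not c) is already established, so O(not t).
Premise 9 is O(s ⊃ t); contrapositively O(not t ⊃ not s). Since O(not t) holds, K gives O(not s).
The contrapositive of premise 3 (O(not a ⊃ s)) is O(not s ⊃ a), and O(not s) is already established, so O(a).
Premise 7 is O(v ⊃ not a); contrapositively O(a ⊃ not v). Since O(a) holds, K gives O(not v).
Premises 1, 4 do not contribute to this derivation.
Hence not v is obligatory.

Obligatory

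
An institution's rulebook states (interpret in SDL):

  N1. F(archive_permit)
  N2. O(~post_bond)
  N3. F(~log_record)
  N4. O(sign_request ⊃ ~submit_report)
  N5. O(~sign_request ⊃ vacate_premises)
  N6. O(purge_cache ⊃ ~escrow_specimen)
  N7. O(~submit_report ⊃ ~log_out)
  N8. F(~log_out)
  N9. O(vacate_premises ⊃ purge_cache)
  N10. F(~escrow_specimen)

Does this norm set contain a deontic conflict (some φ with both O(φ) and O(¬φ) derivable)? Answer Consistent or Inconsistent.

Premise 8, F(~log_out), is equivalent to O(log_out).
Premise 7 is O(~submit_report ⊃ ~log_out); contrapositively O(log_out ⊃ submit_report). Since O(log_out) holds, K gives O(submit_report).
Premise 4, O(sign_request ⊃ ~submit_report), contraposes to O(submit_report ⊃ ~sign_request); with O(submit_report) we get O(~sign_request).
Premise 5 is O(~sign_request ⊃ vacate_premises); since O(~sign_request), deontic closure gives O(vacate_premises).
Premise 9 is O(vacate_premises ⊃ purge_cache); since O(vacate_premises), deontic closure gives O(purge_cache).
With premise 6, O(purge_cache ⊃ ~escrow_specimen), the K-axiom yields O(~escrow_specimen).
However, F(~escrow_specimen) at premise 10 amounts to O(escrow_specimen).
We now have both O(~escrow_specimen) and O(escrow_specimen) — escrow_specimen is simultaneously obligatory and forbidden, violating the D-axiom.

Inconsistent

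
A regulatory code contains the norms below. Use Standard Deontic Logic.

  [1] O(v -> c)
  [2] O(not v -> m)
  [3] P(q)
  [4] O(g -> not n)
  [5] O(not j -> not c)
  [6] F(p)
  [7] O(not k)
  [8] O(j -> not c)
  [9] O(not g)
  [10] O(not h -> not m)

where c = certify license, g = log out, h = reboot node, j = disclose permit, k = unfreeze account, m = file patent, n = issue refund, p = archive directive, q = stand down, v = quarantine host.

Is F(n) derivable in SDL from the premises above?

No

Premise 4 is O(g -> not n), but O(g) is not derivable from the premises, so it does not yield O(not n).
No other premise forces O(not n). An ideal world satisfying every premise can still have n true, so F(n) is not derivable.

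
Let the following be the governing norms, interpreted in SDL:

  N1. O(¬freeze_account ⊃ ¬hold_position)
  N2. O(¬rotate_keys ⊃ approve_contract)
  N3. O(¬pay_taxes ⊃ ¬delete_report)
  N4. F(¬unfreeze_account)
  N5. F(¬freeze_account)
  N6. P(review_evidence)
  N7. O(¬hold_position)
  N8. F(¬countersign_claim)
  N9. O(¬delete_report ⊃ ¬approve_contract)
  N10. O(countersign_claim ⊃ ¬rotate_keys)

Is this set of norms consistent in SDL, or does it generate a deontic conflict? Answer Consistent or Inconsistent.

Premise 1 is O(¬freeze_account ⊃ ¬hold_position); even if O(¬hold_position) held, inferring O(¬freeze_account) would be affirming the consequent — invalid.
So O(¬freeze_account) is not derivable, and the apparent clash with O(freeze_account) does not arise.
A world satisfying every obligation exists (e.g. approve_contract=true, countersign_claim=true, delete_report=true, freeze_account=true, hold_position=false, pay_taxes=true, review_evidence=false, rotate_keys=false, unfreeze_account=true); no atom is both obligatory and forbidden, so the set is consistent.

Consistent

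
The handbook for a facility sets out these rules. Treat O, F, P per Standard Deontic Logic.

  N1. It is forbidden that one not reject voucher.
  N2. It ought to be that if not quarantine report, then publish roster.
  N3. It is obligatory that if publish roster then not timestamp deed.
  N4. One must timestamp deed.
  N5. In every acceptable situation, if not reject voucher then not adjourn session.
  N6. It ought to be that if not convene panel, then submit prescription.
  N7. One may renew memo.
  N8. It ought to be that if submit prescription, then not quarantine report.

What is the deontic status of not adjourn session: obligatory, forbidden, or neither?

Neither

Premise 5 is O(¬reject_voucher → ¬adjourn_session), but O(¬reject_voucher) is not derivable from the premises, so it does not yield O(¬adjourn_session).
No premise or chain of K-axiom applications forces O(¬adjourn_session), and none forces O(adjourn_session). So ¬adjourn_session is neither obligatory nor forbidden under these norms.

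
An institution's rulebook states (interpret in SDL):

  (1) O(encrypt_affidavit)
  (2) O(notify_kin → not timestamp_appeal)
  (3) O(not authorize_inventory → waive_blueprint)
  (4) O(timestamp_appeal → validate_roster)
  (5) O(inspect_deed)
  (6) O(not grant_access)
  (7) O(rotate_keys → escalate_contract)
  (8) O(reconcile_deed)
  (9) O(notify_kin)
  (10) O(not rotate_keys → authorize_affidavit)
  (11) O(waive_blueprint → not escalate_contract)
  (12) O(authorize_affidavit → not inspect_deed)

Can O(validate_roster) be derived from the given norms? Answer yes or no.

No

Premise 4 is O(timestamp_appeal → validate_roster), but O(timestamp_appeal) is not derivable from the premises, so it does not yield O(validate_roster).
No other premise forces O(validate_roster). An ideal world satisfying every premise can still have validate_roster false, so O(validate_roster) is not derivable.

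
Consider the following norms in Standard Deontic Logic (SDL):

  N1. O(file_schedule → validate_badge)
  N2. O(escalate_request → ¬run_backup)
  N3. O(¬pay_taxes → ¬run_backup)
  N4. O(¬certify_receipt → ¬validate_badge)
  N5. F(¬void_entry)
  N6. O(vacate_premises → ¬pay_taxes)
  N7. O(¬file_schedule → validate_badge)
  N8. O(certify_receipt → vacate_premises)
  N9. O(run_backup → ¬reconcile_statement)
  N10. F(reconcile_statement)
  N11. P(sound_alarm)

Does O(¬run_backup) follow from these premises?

Yes

By case analysis on ¬file_schedule: premise 7 gives O(¬file_schedule → validate_badge) and premise 1 gives O(file_schedule → validate_badge), so O(validate_badge) either way.
Premise 4, O(¬certify_receipt → ¬validate_badge), contraposes to O(validate_badge → certify_receipt); with O(validate_badge) we get O(certify_receipt).
Premise 8 is O(certify_receipt → vacate_premises); since O(certify_receipt), deontic closure gives O(vacate_premises).
Premise 6 is O(vacate_premises → ¬pay_taxes); since O(vacate_premises), deontic closure gives O(¬pay_taxes).
From O(¬pay_taxes) and premise 3, O(¬pay_taxes → ¬run_backup), we obtain O(¬run_backup).
Premises 2, 5, 9, 10, 11 do not contribute to this derivation.
So O(¬run_backup) follows.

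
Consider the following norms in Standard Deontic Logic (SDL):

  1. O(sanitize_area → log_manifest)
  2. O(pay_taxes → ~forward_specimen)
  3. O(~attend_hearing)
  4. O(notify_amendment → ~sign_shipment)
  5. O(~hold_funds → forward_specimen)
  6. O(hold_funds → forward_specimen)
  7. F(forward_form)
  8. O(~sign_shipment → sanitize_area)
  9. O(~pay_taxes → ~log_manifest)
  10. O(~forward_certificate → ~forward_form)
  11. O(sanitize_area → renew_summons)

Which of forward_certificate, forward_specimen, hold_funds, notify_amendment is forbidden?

Premises 5 and 6 cover both cases: O(~hold_funds → forward_specimen) and O(hold_funds → forward_specimen). Since ~hold_funds ∨ hold_funds is a tautology, O(forward_specimen) follows.
Premise 2 is O(pay_taxes → ~forward_specimen); contrapositively O(forward_specimen → ~pay_taxes). Since O(forward_specimen) holds, K gives O(~pay_taxes).
Premise 9 is O(~pay_taxes → ~log_manifest); since O(~pay_taxes), deontic closure gives O(~log_manifest).
Premise 1 is O(sanitize_area → log_manifest); contrapositively O(~log_manifest → ~sanitize_area). Since O(~log_manifest) holds, K gives O(~sanitize_area).
Premise 8, O(~sign_shipment → sanitize_area), contraposes to O(~sanitize_area → sign_shipment); with O(~sanitize_area) we get O(sign_shipment).
The contrapositive of premise 4 (O(notify_amendment → ~sign_shipment)) is O(sign_shipment → ~notify_amendment), and O(sign_shipment) is already established, so O(~notify_amendment).
So O(~notify_amendment) holds, i.e. notify_amendment is forbidden. None of the other listed options is forbidden under the premises.

notify_amendment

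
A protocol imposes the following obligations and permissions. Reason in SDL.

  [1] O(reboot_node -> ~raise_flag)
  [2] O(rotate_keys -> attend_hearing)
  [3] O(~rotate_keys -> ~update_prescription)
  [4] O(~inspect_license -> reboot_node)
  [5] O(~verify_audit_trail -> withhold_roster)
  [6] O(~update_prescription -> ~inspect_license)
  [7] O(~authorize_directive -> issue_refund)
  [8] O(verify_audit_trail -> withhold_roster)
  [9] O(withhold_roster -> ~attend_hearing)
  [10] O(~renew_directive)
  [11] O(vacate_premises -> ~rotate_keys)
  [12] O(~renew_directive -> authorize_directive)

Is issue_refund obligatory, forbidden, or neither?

Premise 7 is O(~authorize_directive -> issue_refund), but O(~authorize_directive) is not derivable from the premises, so it does not yield O(issue_refund).
No premise or chain of K-axiom applications forces O(issue_refund), and none forces O(~issue_refund). So issue_refund is neither obligatory nor forbidden under these norms.

Neither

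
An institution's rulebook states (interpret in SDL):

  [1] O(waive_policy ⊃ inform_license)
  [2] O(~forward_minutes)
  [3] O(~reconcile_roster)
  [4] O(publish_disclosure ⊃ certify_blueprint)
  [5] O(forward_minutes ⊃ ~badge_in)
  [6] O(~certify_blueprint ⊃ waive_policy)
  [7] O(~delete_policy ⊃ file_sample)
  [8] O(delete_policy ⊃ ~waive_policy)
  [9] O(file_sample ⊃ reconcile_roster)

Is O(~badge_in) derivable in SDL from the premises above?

Premise 5 is O(forward_minutes ⊃ ~badge_in), but O(forward_minutes) is not derivable from the premises, so it does not yield O(~badge_in).
No other premise forces O(~badge_in). An ideal world satisfying every premise can still have ~badge_in false, so O(~badge_in) is not derivable.

No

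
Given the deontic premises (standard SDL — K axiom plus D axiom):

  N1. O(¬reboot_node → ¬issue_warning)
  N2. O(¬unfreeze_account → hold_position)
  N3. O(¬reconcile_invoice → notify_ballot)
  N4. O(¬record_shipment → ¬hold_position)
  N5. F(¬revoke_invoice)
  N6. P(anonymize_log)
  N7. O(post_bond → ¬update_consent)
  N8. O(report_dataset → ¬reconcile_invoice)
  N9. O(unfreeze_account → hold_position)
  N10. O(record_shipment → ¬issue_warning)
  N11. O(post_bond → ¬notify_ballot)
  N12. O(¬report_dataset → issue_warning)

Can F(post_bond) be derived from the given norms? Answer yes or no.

Yes

By case analysis on unfreeze_account: premise 9 gives O(unfreeze_account → hold_position) and premise 2 gives O(¬unfreeze_account → hold_position), so O(hold_position) either way.
The contrapositive of premise 4 (O(¬record_shipment → ¬hold_position)) is O(hold_position → record_shipment), and O(hold_position) is already established, so O(record_shipment).
Applying K to premise 10 (O(record_shipment → ¬issue_warning)) and O(record_shipment) yields O(¬issue_warning).
Premise 12 is O(¬report_dataset → issue_warning); contrapositively O(¬issue_warning → report_dataset). Since O(¬issue_warning) holds, K gives O(report_dataset).
With premise 8, O(report_dataset → ¬reconcile_invoice), the K-axiom yields O(¬reconcile_invoice).
With premise 3, O(¬reconcile_invoice → notify_ballot), the K-axiom yields O(notify_ballot).
The contrapositive of premise 11 (O(post_bond → ¬notify_ballot)) is O(notify_ballot → ¬post_bond), and O(notify_ballot) is already established, so O(¬post_bond).
Premises 1, 5, 6, 7 do not contribute to this derivation.
So O(¬post_bond) holds, i.e. F(post_bond). The claim follows.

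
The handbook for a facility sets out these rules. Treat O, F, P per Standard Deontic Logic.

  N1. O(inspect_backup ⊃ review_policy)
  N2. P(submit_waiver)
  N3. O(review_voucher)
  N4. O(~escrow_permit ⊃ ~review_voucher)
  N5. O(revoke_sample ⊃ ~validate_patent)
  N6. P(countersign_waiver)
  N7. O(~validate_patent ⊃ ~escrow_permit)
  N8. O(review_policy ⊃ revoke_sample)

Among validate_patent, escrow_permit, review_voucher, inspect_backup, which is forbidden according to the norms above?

Premise 3 states O(review_voucher) outright.
Premise 4 is O(~escrow_permit ⊃ ~review_voucher); contrapositively O(review_voucher ⊃ escrow_permit). Since O(review_voucher) holds, K gives O(escrow_permit).
Premise 7, O(~validate_patent ⊃ ~escrow_permit), contraposes to O(escrow_permit ⊃ validate_patent); with O(escrow_permit) we get O(validate_patent).
The contrapositive of premise 5 (O(revoke_sample ⊃ ~validate_patent)) is O(validate_patent ⊃ ~revoke_sample), and O(validate_patent) is already established, so O(~revoke_sample).
Premise 8, O(review_policy ⊃ revoke_sample), contraposes to O(~revoke_sample ⊃ ~review_policy); with O(~revoke_sample) we get O(~review_policy).
Premise 1, O(inspect_backup ⊃ review_policy), contraposes to O(~review_policy ⊃ ~inspect_backup); with O(~review_policy) we get O(~inspect_backup).
So O(~inspect_backup) holds, i.e. inspect_backup is forbidden. None of the other listed options is forbidden under the premises.

inspect_backup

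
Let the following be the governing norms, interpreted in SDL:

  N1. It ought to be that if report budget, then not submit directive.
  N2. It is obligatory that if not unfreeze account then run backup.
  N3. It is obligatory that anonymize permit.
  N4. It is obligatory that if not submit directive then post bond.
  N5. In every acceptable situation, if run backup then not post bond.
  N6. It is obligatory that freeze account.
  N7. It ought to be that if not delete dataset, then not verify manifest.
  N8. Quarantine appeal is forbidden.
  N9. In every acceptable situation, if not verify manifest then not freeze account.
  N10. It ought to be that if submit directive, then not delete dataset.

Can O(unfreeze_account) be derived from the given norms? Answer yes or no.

Premise 6 gives O(freeze_account).
Premise 9, O(¬verify_manifest → ¬freeze_account), contraposes to O(freeze_account → verify_manifest); with O(freeze_account) we get O(verify_manifest).
Premise 7 is O(¬delete_dataset → ¬verify_manifest); contrapositively O(verify_manifest → delete_dataset). Since O(verify_manifest) holds, K gives O(delete_dataset).
Premise 10 is O(submit_directive → ¬delete_dataset); contrapositively O(delete_dataset → ¬submit_directive). Since O(delete_dataset) holds, K gives O(¬submit_directive).
Applying K to premise 4 (O(¬submit_directive → post_bond)) and O(¬submit_directive) yields O(post_bond).
Premise 5, O(run_backup → ¬post_bond), contraposes to O(post_bond → ¬run_backup); with O(post_bond) we get O(¬run_backup).
The contrapositive of premise 2 (O(¬unfreeze_account → run_backup)) is O(¬run_backup → unfreeze_account), and O(¬run_backup) is already established, so O(unfreeze_account).
Premises 1, 3, 8 do not contribute to this derivation.
So O(unfreeze_account) follows.

Yes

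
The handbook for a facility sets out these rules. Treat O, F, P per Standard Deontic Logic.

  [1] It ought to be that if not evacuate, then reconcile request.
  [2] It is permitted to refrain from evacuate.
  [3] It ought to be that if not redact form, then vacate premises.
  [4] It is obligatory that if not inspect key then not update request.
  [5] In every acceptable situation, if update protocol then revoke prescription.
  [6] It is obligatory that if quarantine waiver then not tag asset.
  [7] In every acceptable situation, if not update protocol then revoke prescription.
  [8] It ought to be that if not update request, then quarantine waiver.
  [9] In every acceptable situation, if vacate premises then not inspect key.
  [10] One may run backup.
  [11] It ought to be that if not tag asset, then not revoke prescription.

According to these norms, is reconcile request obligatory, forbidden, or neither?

Premise 1 is O(¬evacuate → reconcile_request), but O(¬evacuate) is not derivable from the premises (the permission P(¬evacuate) asserts only ¬O(evacuate), not O(¬evacuate)), so it does not yield O(reconcile_request).
No premise or chain of K-axiom applications forces O(reconcile_request), and none forces O(¬reconcile_request). So reconcile_request is neither obligatory nor forbidden under these norms.

Neither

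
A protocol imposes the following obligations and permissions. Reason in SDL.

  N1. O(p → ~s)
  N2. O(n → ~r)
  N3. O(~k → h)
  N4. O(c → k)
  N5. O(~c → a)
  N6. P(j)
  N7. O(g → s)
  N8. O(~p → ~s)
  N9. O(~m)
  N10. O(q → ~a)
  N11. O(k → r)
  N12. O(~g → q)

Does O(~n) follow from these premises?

By case analysis on ~p: premise 8 gives O(~p → ~s) and premise 1 gives O(p → ~s), so O(~s) either way.
Premise 7 is O(g → s); contrapositively O(~s → ~g). Since O(~s) holds, K gives O(~g).
With premise 12, O(~g → q), the K-axiom yields O(q).
From O(q) and premise 10, O(q → ~a), we obtain O(~a).
Premise 5 is O(~c → a); contrapositively O(~a → c). Since O(~a) holds, K gives O(c).
With premise 4, O(c → k), the K-axiom yields O(k).
With premise 11, O(k → r), the K-axiom yields O(r).
Premise 2 is O(n → ~r); contrapositively O(r → ~n). Since O(r) holds, K gives O(~n).
Premises 3, 6, 9 do not contribute to this derivation.
So O(~n) follows.

Yes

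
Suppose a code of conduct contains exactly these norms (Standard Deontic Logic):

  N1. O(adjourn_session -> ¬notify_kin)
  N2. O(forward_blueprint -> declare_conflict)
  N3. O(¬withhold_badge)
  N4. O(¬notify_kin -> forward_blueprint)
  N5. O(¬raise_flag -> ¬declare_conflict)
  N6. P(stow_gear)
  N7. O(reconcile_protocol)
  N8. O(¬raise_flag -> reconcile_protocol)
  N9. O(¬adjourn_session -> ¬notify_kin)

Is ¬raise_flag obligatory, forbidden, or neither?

Premises 1 and 9 cover both cases: O(adjourn_session -> ¬notify_kin) and O(¬adjourn_session -> ¬notify_kin). Since adjourn_session ∨ ¬adjourn_session is a tautology, O(¬notify_kin) follows.
Applying K to premise 4 (O(¬notify_kin -> forward_blueprint)) and O(¬notify_kin) yields O(forward_blueprint).
Applying K to premise 2 (O(forward_blueprint -> declare_conflict)) and O(forward_blueprint) yields O(declare_conflict).
Premise 5, O(¬raise_flag -> ¬declare_conflict), contraposes to O(declare_conflict -> raise_flag); with O(declare_conflict) we get O(raise_flag).
Premises 3, 6, 7, 8 do not contribute to this derivation.
Thus O(raise_flag), which is F(¬raise_flag): ¬raise_flag is forbidden.

Forbidden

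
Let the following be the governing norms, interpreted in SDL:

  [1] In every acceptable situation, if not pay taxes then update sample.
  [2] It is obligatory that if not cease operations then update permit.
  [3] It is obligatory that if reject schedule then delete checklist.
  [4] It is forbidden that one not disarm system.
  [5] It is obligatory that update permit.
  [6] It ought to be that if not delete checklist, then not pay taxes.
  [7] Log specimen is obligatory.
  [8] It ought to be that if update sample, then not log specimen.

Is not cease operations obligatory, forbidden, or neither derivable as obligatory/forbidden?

Premise 2 is O(¬cease_operations → update_permit); even if O(update_permit) held, inferring O(¬cease_operations) would be affirming the consequent — invalid.
No premise or chain of K-axiom applications forces O(¬cease_operations), and none forces O(cease_operations). So ¬cease_operations is neither obligatory nor forbidden under these norms.

Neither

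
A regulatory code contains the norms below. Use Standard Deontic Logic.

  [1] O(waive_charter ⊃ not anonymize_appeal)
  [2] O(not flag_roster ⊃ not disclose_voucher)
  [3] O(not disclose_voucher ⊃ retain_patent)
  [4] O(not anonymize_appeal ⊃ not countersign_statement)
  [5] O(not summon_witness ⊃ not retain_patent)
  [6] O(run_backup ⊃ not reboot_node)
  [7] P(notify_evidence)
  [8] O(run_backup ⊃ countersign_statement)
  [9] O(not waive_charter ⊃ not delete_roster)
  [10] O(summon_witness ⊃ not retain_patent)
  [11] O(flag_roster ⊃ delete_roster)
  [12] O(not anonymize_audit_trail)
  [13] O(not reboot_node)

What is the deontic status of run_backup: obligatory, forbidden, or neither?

Premises 10 and 5 cover both cases: O(summon_witness ⊃ not retain_patent) and O(not summon_witness ⊃ not retain_patent). Since summon_witness ∨ not summon_witness is a tautology, O(not retain_patent) follows.
The contrapositive of premise 3 (O(not disclose_voucher ⊃ retain_patent)) is O(not retain_patent ⊃ disclose_voucher), and O(not retain_patent) is already established, so O(disclose_voucher).
The contrapositive of premise 2 (O(not flag_roster ⊃ not disclose_voucher)) is O(disclose_voucher ⊃ flag_roster), and O(disclose_voucher) is already established, so O(flag_roster).
With premise 11, O(flag_roster ⊃ delete_roster), the K-axiom yields O(delete_roster).
Premise 9, O(not waive_charter ⊃ not delete_roster), contraposes to O(delete_roster ⊃ waive_charter); with O(delete_roster) we get O(waive_charter).
From O(waive_charter) and premise 1, O(waive_charter ⊃ not anonymize_appeal), we obtain O(not anonymize_appeal).
Premise 4 is O(not anonymize_appeal ⊃ not countersign_statement); since O(not anonymize_appeal), deontic closure gives O(not countersign_statement).
Premise 8 is O(run_backup ⊃ countersign_statement); contrapositively O(not countersign_statement ⊃ not run_backup). Since O(not countersign_statement) holds, K gives O(not run_backup).
Premises 6, 7, 12, 13 do not contribute to this derivation.
Thus O(not run_backup), which is F(run_backup): run_backup is forbidden.

Forbidden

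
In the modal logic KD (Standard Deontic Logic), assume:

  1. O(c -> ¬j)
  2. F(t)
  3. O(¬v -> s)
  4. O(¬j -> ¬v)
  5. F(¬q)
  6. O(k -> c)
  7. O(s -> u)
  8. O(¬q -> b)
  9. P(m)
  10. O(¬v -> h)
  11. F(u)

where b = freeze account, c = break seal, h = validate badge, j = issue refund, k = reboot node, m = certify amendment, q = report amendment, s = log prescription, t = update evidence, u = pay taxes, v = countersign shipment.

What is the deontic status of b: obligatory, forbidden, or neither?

Neither

Premise 8 is O(¬q -> b), but O(¬q) is not derivable from the premises, so it does not yield O(b).
No premise or chain of K-axiom applications forces O(b), and none forces O(¬b). So b is neither obligatory nor forbidden under these norms.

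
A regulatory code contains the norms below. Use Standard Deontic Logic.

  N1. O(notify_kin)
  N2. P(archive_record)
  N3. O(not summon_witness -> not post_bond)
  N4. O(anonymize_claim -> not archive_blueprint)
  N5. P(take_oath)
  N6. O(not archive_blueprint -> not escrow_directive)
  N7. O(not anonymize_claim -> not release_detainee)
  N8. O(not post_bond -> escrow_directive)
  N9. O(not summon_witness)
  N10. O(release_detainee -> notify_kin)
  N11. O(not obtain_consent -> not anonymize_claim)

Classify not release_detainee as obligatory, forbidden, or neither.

Premise 9 states O(not summon_witness) outright.
With premise 3, O(not summon_witness -> not post_bond), the K-axiom yields O(not post_bond).
Premise 8 is O(not post_bond -> escrow_directive); since O(not post_bond), deontic closure gives O(escrow_directive).
Premise 6 is O(not archive_blueprint -> not escrow_directive); contrapositively O(escrow_directive -> archive_blueprint). Since O(escrow_directive) holds, K gives O(archive_blueprint).
Premise 4, O(anonymize_claim -> not archive_blueprint), contraposes to O(archive_blueprint -> not anonymize_claim); with O(archive_blueprint) we get O(not anonymize_claim).
Applying K to premise 7 (O(not anonymize_claim -> not release_detainee)) and O(not anonymize_claim) yields O(not release_detainee).
Premises 1, 2, 5, 10, 11 do not contribute to this derivation.
Hence not release_detainee is obligatory.

Obligatory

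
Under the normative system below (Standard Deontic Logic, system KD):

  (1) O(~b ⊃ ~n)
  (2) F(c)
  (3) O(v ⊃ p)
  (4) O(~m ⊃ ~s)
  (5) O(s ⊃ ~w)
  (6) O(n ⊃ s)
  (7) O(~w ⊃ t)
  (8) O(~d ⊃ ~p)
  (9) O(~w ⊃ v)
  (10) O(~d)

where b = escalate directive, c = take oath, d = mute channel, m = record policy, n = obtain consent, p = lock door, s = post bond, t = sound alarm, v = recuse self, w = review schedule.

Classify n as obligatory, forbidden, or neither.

Forbidden

Premise 10 gives O(~d).
Applying K to premise 8 (O(~d ⊃ ~p)) and O(~d) yields O(~p).
Premise 3 is O(v ⊃ p); contrapositively O(~p ⊃ ~v). Since O(~p) holds, K gives O(~v).
The contrapositive of premise 9 (O(~w ⊃ v)) is O(~v ⊃ w), and O(~v) is already established, so O(w).
The contrapositive of premise 5 (O(s ⊃ ~w)) is O(w ⊃ ~s), and O(w) is already established, so O(~s).
Premise 6 is O(n ⊃ s); contrapositively O(~s ⊃ ~n). Since O(~s) holds, K gives O(~n).
Premises 1, 2, 4, 7 do not contribute to this derivation.
Thus O(~n), which is F(n): n is forbidden.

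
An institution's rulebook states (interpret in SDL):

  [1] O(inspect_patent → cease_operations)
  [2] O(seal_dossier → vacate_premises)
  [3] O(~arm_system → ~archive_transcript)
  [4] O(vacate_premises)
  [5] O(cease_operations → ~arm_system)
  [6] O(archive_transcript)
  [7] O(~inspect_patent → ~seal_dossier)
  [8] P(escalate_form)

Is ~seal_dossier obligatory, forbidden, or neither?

From premise 6 we have O(archive_transcript).
Premise 3 is O(~arm_system → ~archive_transcript); contrapositively O(archive_transcript → arm_system). Since O(archive_transcript) holds, K gives O(arm_system).
The contrapositive of premise 5 (O(cease_operations → ~arm_system)) is O(arm_system → ~cease_operations), and O(arm_system) is already established, so O(~cease_operations).
Premise 1 is O(inspect_patent → cease_operations); contrapositively O(~cease_operations → ~inspect_patent). Since O(~cease_operations) holds, K gives O(~inspect_patent).
From O(~inspect_patent) and premise 7, O(~inspect_patent → ~seal_dossier), we obtain O(~seal_dossier).
Premises 2, 4, 8 do not contribute to this derivation.
Hence ~seal_dossier is obligatory.

Obligatory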